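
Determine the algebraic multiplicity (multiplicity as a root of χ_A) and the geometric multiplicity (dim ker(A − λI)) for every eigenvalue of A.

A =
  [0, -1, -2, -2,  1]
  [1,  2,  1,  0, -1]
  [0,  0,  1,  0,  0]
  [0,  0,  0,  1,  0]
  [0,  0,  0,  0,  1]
λ = 1: alg = 5, geom = 3

Step 1 — factor the characteristic polynomial to read off the algebraic multiplicities:
  χ_A(x) = (x - 1)^5

Step 2 — compute geometric multiplicities via the rank-nullity identity g(λ) = n − rank(A − λI):
  rank(A − (1)·I) = 2, so dim ker(A − (1)·I) = n − 2 = 3

Summary:
  λ = 1: algebraic multiplicity = 5, geometric multiplicity = 3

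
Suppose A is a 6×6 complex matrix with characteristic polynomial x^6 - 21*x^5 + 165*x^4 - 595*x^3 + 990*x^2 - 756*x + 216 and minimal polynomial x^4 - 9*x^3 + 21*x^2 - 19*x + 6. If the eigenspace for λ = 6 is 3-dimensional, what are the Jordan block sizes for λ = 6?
Block sizes for λ = 6: [1, 1, 1]

Step 1 — from the characteristic polynomial, algebraic multiplicity of λ = 6 is 3. From dim ker(A − (6)·I) = 3, there are exactly 3 Jordan blocks for λ = 6.
Step 2 — from the minimal polynomial, the factor (x − 6) tells us the largest block for λ = 6 has size 1.
Step 3 — with total size 3, 3 blocks, and largest block 1, the block sizes (in nonincreasing order) are [1, 1, 1].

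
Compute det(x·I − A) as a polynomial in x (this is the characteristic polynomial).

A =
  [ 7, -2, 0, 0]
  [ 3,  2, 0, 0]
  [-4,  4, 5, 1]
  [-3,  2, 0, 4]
x^4 - 18*x^3 + 121*x^2 - 360*x + 400

Expanding det(x·I − A) (e.g. by cofactor expansion or by noting that A is similar to its Jordan form J, which has the same characteristic polynomial as A) gives
  χ_A(x) = x^4 - 18*x^3 + 121*x^2 - 360*x + 400
which factors as (x - 5)^2*(x - 4)^2. The eigenvalues (with algebraic multiplicities) are λ = 4 with multiplicity 2, λ = 5 with multiplicity 2.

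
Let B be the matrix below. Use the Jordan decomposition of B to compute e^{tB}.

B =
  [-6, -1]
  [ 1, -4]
e^{tB} =
  [-t*exp(-5*t) + exp(-5*t), -t*exp(-5*t)]
  [t*exp(-5*t), t*exp(-5*t) + exp(-5*t)]

Strategy: write B = P · J · P⁻¹ where J is a Jordan canonical form, so e^{tB} = P · e^{tJ} · P⁻¹, and e^{tJ} can be computed block-by-block.

B has Jordan form
J =
  [-5,  1]
  [ 0, -5]
(up to reordering of blocks).

Per-block formulas:
  For a 2×2 Jordan block J_2(-5): exp(t · J_2(-5)) = e^(-5t)·(I + t·N), where N is the 2×2 nilpotent shift.

After assembling e^{tJ} and conjugating by P, we get:

e^{tB} =
  [-t*exp(-5*t) + exp(-5*t), -t*exp(-5*t)]
  [t*exp(-5*t), t*exp(-5*t) + exp(-5*t)]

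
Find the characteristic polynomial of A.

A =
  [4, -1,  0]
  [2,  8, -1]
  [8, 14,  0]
x^3 - 12*x^2 + 48*x - 64

Expanding det(x·I − A) (e.g. by cofactor expansion or by noting that A is similar to its Jordan form J, which has the same characteristic polynomial as A) gives
  χ_A(x) = x^3 - 12*x^2 + 48*x - 64
which factors as (x - 4)^3. The eigenvalues (with algebraic multiplicities) are λ = 4 with multiplicity 3.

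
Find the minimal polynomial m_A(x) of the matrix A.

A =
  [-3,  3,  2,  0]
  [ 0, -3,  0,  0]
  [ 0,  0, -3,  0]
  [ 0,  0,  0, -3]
x^2 + 6*x + 9

The characteristic polynomial is χ_A(x) = (x + 3)^4, so the eigenvalues are known. The minimal polynomial is
  m_A(x) = Π_λ (x − λ)^{k_λ}
where k_λ is the size of the *largest* Jordan block for λ (equivalently, the smallest k with (A − λI)^k v = 0 for every generalised eigenvector v of λ).

  λ = -3: largest Jordan block has size 2, contributing (x + 3)^2

So m_A(x) = (x + 3)^2 = x^2 + 6*x + 9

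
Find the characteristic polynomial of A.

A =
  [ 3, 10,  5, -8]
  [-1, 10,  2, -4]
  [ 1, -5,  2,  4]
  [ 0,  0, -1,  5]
x^4 - 20*x^3 + 150*x^2 - 500*x + 625

Expanding det(x·I − A) (e.g. by cofactor expansion or by noting that A is similar to its Jordan form J, which has the same characteristic polynomial as A) gives
  χ_A(x) = x^4 - 20*x^3 + 150*x^2 - 500*x + 625
which factors as (x - 5)^4. The eigenvalues (with algebraic multiplicities) are λ = 5 with multiplicity 4.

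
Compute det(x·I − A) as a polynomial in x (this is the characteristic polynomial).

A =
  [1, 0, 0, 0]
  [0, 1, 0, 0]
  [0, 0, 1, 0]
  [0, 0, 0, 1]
x^4 - 4*x^3 + 6*x^2 - 4*x + 1

Expanding det(x·I − A) (e.g. by cofactor expansion or by noting that A is similar to its Jordan form J, which has the same characteristic polynomial as A) gives
  χ_A(x) = x^4 - 4*x^3 + 6*x^2 - 4*x + 1
which factors as (x - 1)^4. The eigenvalues (with algebraic multiplicities) are λ = 1 with multiplicity 4.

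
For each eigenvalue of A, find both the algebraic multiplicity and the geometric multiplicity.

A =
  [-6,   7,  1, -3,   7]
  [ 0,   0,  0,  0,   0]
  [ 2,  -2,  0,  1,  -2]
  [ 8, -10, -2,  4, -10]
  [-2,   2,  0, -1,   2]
λ = 0: alg = 5, geom = 3

Step 1 — factor the characteristic polynomial to read off the algebraic multiplicities:
  χ_A(x) = x^5

Step 2 — compute geometric multiplicities via the rank-nullity identity g(λ) = n − rank(A − λI):
  rank(A − (0)·I) = 2, so dim ker(A − (0)·I) = n − 2 = 3

Summary:
  λ = 0: algebraic multiplicity = 5, geometric multiplicity = 3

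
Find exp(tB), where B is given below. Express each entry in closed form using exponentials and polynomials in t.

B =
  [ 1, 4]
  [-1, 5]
e^{tB} =
  [-2*t*exp(3*t) + exp(3*t), 4*t*exp(3*t)]
  [-t*exp(3*t), 2*t*exp(3*t) + exp(3*t)]

Strategy: write B = P · J · P⁻¹ where J is a Jordan canonical form, so e^{tB} = P · e^{tJ} · P⁻¹, and e^{tJ} can be computed block-by-block.

B has Jordan form
J =
  [3, 1]
  [0, 3]
(up to reordering of blocks).

Per-block formulas:
  For a 2×2 Jordan block J_2(3): exp(t · J_2(3)) = e^(3t)·(I + t·N), where N is the 2×2 nilpotent shift.

After assembling e^{tJ} and conjugating by P, we get:

e^{tB} =
  [-2*t*exp(3*t) + exp(3*t), 4*t*exp(3*t)]
  [-t*exp(3*t), 2*t*exp(3*t) + exp(3*t)]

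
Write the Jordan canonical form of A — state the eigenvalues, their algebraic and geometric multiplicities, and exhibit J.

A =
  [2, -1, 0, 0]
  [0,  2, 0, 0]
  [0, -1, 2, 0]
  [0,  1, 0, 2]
J_2(2) ⊕ J_1(2) ⊕ J_1(2)

The characteristic polynomial is
  det(x·I − A) = x^4 - 8*x^3 + 24*x^2 - 32*x + 16 = (x - 2)^4

Eigenvalues and multiplicities (the geometric multiplicity of λ is n − rank(A − λI), which equals the number of Jordan blocks for λ):
  λ = 2: algebraic multiplicity = 4, geometric multiplicity = 3

Determining the block sizes for each eigenvalue:
  λ = 2: 3 blocks summing to 4 forces exactly one block of size 2 and the rest size 1 → block sizes [2, 1, 1]

Assembling the blocks gives a Jordan form
J =
  [2, 1, 0, 0]
  [0, 2, 0, 0]
  [0, 0, 2, 0]
  [0, 0, 0, 2]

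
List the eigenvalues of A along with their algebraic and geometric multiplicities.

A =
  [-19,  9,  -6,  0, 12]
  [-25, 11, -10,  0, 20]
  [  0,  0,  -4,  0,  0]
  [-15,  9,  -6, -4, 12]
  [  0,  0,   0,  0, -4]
λ = -4: alg = 5, geom = 4

Step 1 — factor the characteristic polynomial to read off the algebraic multiplicities:
  χ_A(x) = (x + 4)^5

Step 2 — compute geometric multiplicities via the rank-nullity identity g(λ) = n − rank(A − λI):
  rank(A − (-4)·I) = 1, so dim ker(A − (-4)·I) = n − 1 = 4

Summary:
  λ = -4: algebraic multiplicity = 5, geometric multiplicity = 4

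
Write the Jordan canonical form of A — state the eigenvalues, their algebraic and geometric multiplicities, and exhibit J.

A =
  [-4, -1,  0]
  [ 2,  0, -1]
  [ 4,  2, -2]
J_3(-2)

The characteristic polynomial is
  det(x·I − A) = x^3 + 6*x^2 + 12*x + 8 = (x + 2)^3

Eigenvalues and multiplicities (the geometric multiplicity of λ is n − rank(A − λI), which equals the number of Jordan blocks for λ):
  λ = -2: algebraic multiplicity = 3, geometric multiplicity = 1

Determining the block sizes for each eigenvalue:
  λ = -2: one block (gm = 1), so the single block has size am = 3 → block sizes [3]

Assembling the blocks gives a Jordan form
J =
  [-2,  1,  0]
  [ 0, -2,  1]
  [ 0,  0, -2]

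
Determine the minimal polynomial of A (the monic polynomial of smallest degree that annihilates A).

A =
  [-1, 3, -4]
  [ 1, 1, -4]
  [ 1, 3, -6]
x^2 + 4*x + 4

The characteristic polynomial is χ_A(x) = (x + 2)^3, so the eigenvalues are known. The minimal polynomial is
  m_A(x) = Π_λ (x − λ)^{k_λ}
where k_λ is the size of the *largest* Jordan block for λ (equivalently, the smallest k with (A − λI)^k v = 0 for every generalised eigenvector v of λ).

  λ = -2: largest Jordan block has size 2, contributing (x + 2)^2

So m_A(x) = (x + 2)^2 = x^2 + 4*x + 4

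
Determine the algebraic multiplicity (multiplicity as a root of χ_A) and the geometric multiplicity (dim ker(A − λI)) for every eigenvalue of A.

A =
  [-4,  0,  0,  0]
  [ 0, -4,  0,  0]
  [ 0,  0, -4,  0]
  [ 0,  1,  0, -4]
λ = -4: alg = 4, geom = 3

Step 1 — factor the characteristic polynomial to read off the algebraic multiplicities:
  χ_A(x) = (x + 4)^4

Step 2 — compute geometric multiplicities via the rank-nullity identity g(λ) = n − rank(A − λI):
  rank(A − (-4)·I) = 1, so dim ker(A − (-4)·I) = n − 1 = 3

Summary:
  λ = -4: algebraic multiplicity = 4, geometric multiplicity = 3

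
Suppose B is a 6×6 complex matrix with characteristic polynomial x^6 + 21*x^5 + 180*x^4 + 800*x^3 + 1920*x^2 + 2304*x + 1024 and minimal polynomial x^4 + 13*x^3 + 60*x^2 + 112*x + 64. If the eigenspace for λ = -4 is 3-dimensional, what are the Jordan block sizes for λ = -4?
Block sizes for λ = -4: [3, 1, 1]

Step 1 — from the characteristic polynomial, algebraic multiplicity of λ = -4 is 5. From dim ker(B − (-4)·I) = 3, there are exactly 3 Jordan blocks for λ = -4.
Step 2 — from the minimal polynomial, the factor (x + 4)^3 tells us the largest block for λ = -4 has size 3.
Step 3 — with total size 5, 3 blocks, and largest block 3, the block sizes (in nonincreasing order) are [3, 1, 1].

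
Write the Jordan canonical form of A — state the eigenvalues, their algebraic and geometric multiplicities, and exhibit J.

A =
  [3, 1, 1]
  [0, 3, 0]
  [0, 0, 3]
J_2(3) ⊕ J_1(3)

The characteristic polynomial is
  det(x·I − A) = x^3 - 9*x^2 + 27*x - 27 = (x - 3)^3

Eigenvalues and multiplicities (the geometric multiplicity of λ is n − rank(A − λI), which equals the number of Jordan blocks for λ):
  λ = 3: algebraic multiplicity = 3, geometric multiplicity = 2

Determining the block sizes for each eigenvalue:
  λ = 3: 2 blocks summing to 3 forces exactly one block of size 2 and the rest size 1 → block sizes [2, 1]

Assembling the blocks gives a Jordan form
J =
  [3, 1, 0]
  [0, 3, 0]
  [0, 0, 3]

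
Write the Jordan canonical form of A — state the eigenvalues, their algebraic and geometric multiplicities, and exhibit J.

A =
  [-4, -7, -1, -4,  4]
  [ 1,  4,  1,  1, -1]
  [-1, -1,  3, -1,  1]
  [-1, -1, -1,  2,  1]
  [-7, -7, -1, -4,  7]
J_1(0) ⊕ J_3(3) ⊕ J_1(3)

The characteristic polynomial is
  det(x·I − A) = x^5 - 12*x^4 + 54*x^3 - 108*x^2 + 81*x = x*(x - 3)^4

Eigenvalues and multiplicities (the geometric multiplicity of λ is n − rank(A − λI), which equals the number of Jordan blocks for λ):
  λ = 0: algebraic multiplicity = 1, geometric multiplicity = 1
  λ = 3: algebraic multiplicity = 4, geometric multiplicity = 2

Determining the block sizes for each eigenvalue:
  λ = 0: one block (gm = 1), so the single block has size am = 1 → block sizes [1]
  λ = 3: with am = 4 and gm = 2, the partition is not yet determined (e.g. several partitions of 4 into 2 parts exist). Let N = A − (3)·I. Computing rank(N^1) = 3, rank(N^2) = 2, rank(N^3) = 1; the number of blocks of size ≥ j is rank(N^{j−1}) − rank(N^j), giving [2, 1, 1]. So we have 1 block(s) of size 3, 1 block(s) of size 1 → block sizes [3, 1]

Assembling the blocks gives a Jordan form
J =
  [0, 0, 0, 0, 0]
  [0, 3, 1, 0, 0]
  [0, 0, 3, 1, 0]
  [0, 0, 0, 3, 0]
  [0, 0, 0, 0, 3]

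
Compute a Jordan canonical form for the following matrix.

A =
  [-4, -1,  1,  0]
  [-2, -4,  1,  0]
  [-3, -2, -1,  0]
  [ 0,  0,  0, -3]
J_3(-3) ⊕ J_1(-3)

The characteristic polynomial is
  det(x·I − A) = x^4 + 12*x^3 + 54*x^2 + 108*x + 81 = (x + 3)^4

Eigenvalues and multiplicities (the geometric multiplicity of λ is n − rank(A − λI), which equals the number of Jordan blocks for λ):
  λ = -3: algebraic multiplicity = 4, geometric multiplicity = 2

Determining the block sizes for each eigenvalue:
  λ = -3: with am = 4 and gm = 2, the partition is not yet determined (e.g. several partitions of 4 into 2 parts exist). Let N = A − (-3)·I. Computing rank(N^1) = 2, rank(N^2) = 1, rank(N^3) = 0; the number of blocks of size ≥ j is rank(N^{j−1}) − rank(N^j), giving [2, 1, 1]. So we have 1 block(s) of size 3, 1 block(s) of size 1 → block sizes [3, 1]

Assembling the blocks gives a Jordan form
J =
  [-3,  1,  0,  0]
  [ 0, -3,  1,  0]
  [ 0,  0, -3,  0]
  [ 0,  0,  0, -3]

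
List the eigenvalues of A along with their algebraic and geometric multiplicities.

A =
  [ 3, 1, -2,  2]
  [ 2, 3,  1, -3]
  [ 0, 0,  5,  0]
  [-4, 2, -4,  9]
λ = 5: alg = 4, geom = 2

Step 1 — factor the characteristic polynomial to read off the algebraic multiplicities:
  χ_A(x) = (x - 5)^4

Step 2 — compute geometric multiplicities via the rank-nullity identity g(λ) = n − rank(A − λI):
  rank(A − (5)·I) = 2, so dim ker(A − (5)·I) = n − 2 = 2

Summary:
  λ = 5: algebraic multiplicity = 4, geometric multiplicity = 2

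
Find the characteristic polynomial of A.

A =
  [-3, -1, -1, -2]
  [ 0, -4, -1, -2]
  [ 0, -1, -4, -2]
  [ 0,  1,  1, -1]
x^4 + 12*x^3 + 54*x^2 + 108*x + 81

Expanding det(x·I − A) (e.g. by cofactor expansion or by noting that A is similar to its Jordan form J, which has the same characteristic polynomial as A) gives
  χ_A(x) = x^4 + 12*x^3 + 54*x^2 + 108*x + 81
which factors as (x + 3)^4. The eigenvalues (with algebraic multiplicities) are λ = -3 with multiplicity 4.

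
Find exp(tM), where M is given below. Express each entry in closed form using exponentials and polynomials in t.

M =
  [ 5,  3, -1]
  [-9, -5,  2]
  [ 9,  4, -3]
e^{tM} =
  [6*t*exp(-t) + exp(-t), t^2*exp(-t) + 3*t*exp(-t), t^2*exp(-t) - t*exp(-t)]
  [-9*t*exp(-t), -3*t^2*exp(-t)/2 - 4*t*exp(-t) + exp(-t), -3*t^2*exp(-t)/2 + 2*t*exp(-t)]
  [9*t*exp(-t), 3*t^2*exp(-t)/2 + 4*t*exp(-t), 3*t^2*exp(-t)/2 - 2*t*exp(-t) + exp(-t)]

Strategy: write M = P · J · P⁻¹ where J is a Jordan canonical form, so e^{tM} = P · e^{tJ} · P⁻¹, and e^{tJ} can be computed block-by-block.

M has Jordan form
J =
  [-1,  1,  0]
  [ 0, -1,  1]
  [ 0,  0, -1]
(up to reordering of blocks).

Per-block formulas:
  For a 3×3 Jordan block J_3(-1): exp(t · J_3(-1)) = e^(-1t)·(I + t·N + (t^2/2)·N^2), where N is the 3×3 nilpotent shift.

After assembling e^{tJ} and conjugating by P, we get:

e^{tM} =
  [6*t*exp(-t) + exp(-t), t^2*exp(-t) + 3*t*exp(-t), t^2*exp(-t) - t*exp(-t)]
  [-9*t*exp(-t), -3*t^2*exp(-t)/2 - 4*t*exp(-t) + exp(-t), -3*t^2*exp(-t)/2 + 2*t*exp(-t)]
  [9*t*exp(-t), 3*t^2*exp(-t)/2 + 4*t*exp(-t), 3*t^2*exp(-t)/2 - 2*t*exp(-t) + exp(-t)]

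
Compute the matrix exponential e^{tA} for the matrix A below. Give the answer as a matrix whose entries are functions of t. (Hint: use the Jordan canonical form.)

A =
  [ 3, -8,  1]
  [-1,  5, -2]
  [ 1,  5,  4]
e^{tA} =
  [5*t^2*exp(4*t) - t*exp(4*t) + exp(4*t), 5*t^2*exp(4*t)/2 - 8*t*exp(4*t), 15*t^2*exp(4*t)/2 + t*exp(4*t)]
  [-t^2*exp(4*t) - t*exp(4*t), -t^2*exp(4*t)/2 + t*exp(4*t) + exp(4*t), -3*t^2*exp(4*t)/2 - 2*t*exp(4*t)]
  [-3*t^2*exp(4*t) + t*exp(4*t), -3*t^2*exp(4*t)/2 + 5*t*exp(4*t), -9*t^2*exp(4*t)/2 + exp(4*t)]

Strategy: write A = P · J · P⁻¹ where J is a Jordan canonical form, so e^{tA} = P · e^{tJ} · P⁻¹, and e^{tJ} can be computed block-by-block.

A has Jordan form
J =
  [4, 1, 0]
  [0, 4, 1]
  [0, 0, 4]
(up to reordering of blocks).

Per-block formulas:
  For a 3×3 Jordan block J_3(4): exp(t · J_3(4)) = e^(4t)·(I + t·N + (t^2/2)·N^2), where N is the 3×3 nilpotent shift.

After assembling e^{tJ} and conjugating by P, we get:

e^{tA} =
  [5*t^2*exp(4*t) - t*exp(4*t) + exp(4*t), 5*t^2*exp(4*t)/2 - 8*t*exp(4*t), 15*t^2*exp(4*t)/2 + t*exp(4*t)]
  [-t^2*exp(4*t) - t*exp(4*t), -t^2*exp(4*t)/2 + t*exp(4*t) + exp(4*t), -3*t^2*exp(4*t)/2 - 2*t*exp(4*t)]
  [-3*t^2*exp(4*t) + t*exp(4*t), -3*t^2*exp(4*t)/2 + 5*t*exp(4*t), -9*t^2*exp(4*t)/2 + exp(4*t)]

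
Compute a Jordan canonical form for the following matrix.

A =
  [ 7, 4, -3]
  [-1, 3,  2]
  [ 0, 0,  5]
J_3(5)

The characteristic polynomial is
  det(x·I − A) = x^3 - 15*x^2 + 75*x - 125 = (x - 5)^3

Eigenvalues and multiplicities (the geometric multiplicity of λ is n − rank(A − λI), which equals the number of Jordan blocks for λ):
  λ = 5: algebraic multiplicity = 3, geometric multiplicity = 1

Determining the block sizes for each eigenvalue:
  λ = 5: one block (gm = 1), so the single block has size am = 3 → block sizes [3]

Assembling the blocks gives a Jordan form
J =
  [5, 1, 0]
  [0, 5, 1]
  [0, 0, 5]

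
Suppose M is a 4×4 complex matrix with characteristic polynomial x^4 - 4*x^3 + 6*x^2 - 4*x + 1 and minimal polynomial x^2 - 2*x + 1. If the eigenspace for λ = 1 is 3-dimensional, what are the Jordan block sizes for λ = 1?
Block sizes for λ = 1: [2, 1, 1]

Step 1 — from the characteristic polynomial, algebraic multiplicity of λ = 1 is 4. From dim ker(M − (1)·I) = 3, there are exactly 3 Jordan blocks for λ = 1.
Step 2 — from the minimal polynomial, the factor (x − 1)^2 tells us the largest block for λ = 1 has size 2.
Step 3 — with total size 4, 3 blocks, and largest block 2, the block sizes (in nonincreasing order) are [2, 1, 1].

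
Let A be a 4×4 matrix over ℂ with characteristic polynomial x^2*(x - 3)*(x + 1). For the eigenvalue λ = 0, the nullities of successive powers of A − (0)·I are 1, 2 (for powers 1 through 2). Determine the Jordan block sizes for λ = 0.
Block sizes for λ = 0: [2]

From the dimensions of kernels of powers, the number of Jordan blocks of size at least j is d_j − d_{j−1} where d_j = dim ker(N^j) (with d_0 = 0). Computing the differences gives [1, 1].
The number of blocks of size exactly k is (#blocks of size ≥ k) − (#blocks of size ≥ k + 1), so the partition is: 1 block(s) of size 2.
In nonincreasing order the block sizes are [2].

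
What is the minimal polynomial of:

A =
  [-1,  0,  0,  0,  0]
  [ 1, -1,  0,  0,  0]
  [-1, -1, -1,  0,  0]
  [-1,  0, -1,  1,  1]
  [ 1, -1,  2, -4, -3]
x^3 + 3*x^2 + 3*x + 1

The characteristic polynomial is χ_A(x) = (x + 1)^5, so the eigenvalues are known. The minimal polynomial is
  m_A(x) = Π_λ (x − λ)^{k_λ}
where k_λ is the size of the *largest* Jordan block for λ (equivalently, the smallest k with (A − λI)^k v = 0 for every generalised eigenvector v of λ).

  λ = -1: largest Jordan block has size 3, contributing (x + 1)^3

So m_A(x) = (x + 1)^3 = x^3 + 3*x^2 + 3*x + 1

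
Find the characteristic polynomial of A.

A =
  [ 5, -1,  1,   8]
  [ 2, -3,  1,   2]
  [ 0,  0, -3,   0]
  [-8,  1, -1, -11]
x^4 + 12*x^3 + 54*x^2 + 108*x + 81

Expanding det(x·I − A) (e.g. by cofactor expansion or by noting that A is similar to its Jordan form J, which has the same characteristic polynomial as A) gives
  χ_A(x) = x^4 + 12*x^3 + 54*x^2 + 108*x + 81
which factors as (x + 3)^4. The eigenvalues (with algebraic multiplicities) are λ = -3 with multiplicity 4.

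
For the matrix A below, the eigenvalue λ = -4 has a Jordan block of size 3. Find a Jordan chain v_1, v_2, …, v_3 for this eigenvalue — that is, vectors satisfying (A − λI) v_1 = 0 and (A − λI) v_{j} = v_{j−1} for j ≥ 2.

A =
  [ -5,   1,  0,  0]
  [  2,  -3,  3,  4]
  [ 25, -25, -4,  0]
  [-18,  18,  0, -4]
A Jordan chain for λ = -4 of length 3:
v_1 = (3, 3, -75, 54)ᵀ
v_2 = (-1, 2, 25, -18)ᵀ
v_3 = (1, 0, 0, 0)ᵀ

Let N = A − (-4)·I. We want v_3 with N^3 v_3 = 0 but N^2 v_3 ≠ 0; then v_{j-1} := N · v_j for j = 3, …, 2.

Pick v_3 = (1, 0, 0, 0)ᵀ.
Then v_2 = N · v_3 = (-1, 2, 25, -18)ᵀ.
Then v_1 = N · v_2 = (3, 3, -75, 54)ᵀ.

Sanity check: (A − (-4)·I) v_1 = (0, 0, 0, 0)ᵀ = 0. ✓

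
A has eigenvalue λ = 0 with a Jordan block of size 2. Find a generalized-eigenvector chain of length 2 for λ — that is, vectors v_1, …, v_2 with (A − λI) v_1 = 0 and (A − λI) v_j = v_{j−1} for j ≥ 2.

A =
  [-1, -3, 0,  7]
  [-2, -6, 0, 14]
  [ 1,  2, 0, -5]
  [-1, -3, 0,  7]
A Jordan chain for λ = 0 of length 2:
v_1 = (-1, -2, 1, -1)ᵀ
v_2 = (1, 0, 0, 0)ᵀ

Let N = A − (0)·I. We want v_2 with N^2 v_2 = 0 but N^1 v_2 ≠ 0; then v_{j-1} := N · v_j for j = 2, …, 2.

Pick v_2 = (1, 0, 0, 0)ᵀ.
Then v_1 = N · v_2 = (-1, -2, 1, -1)ᵀ.

Sanity check: (A − (0)·I) v_1 = (0, 0, 0, 0)ᵀ = 0. ✓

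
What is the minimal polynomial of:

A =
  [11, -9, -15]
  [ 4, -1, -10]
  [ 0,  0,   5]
x^2 - 10*x + 25

The characteristic polynomial is χ_A(x) = (x - 5)^3, so the eigenvalues are known. The minimal polynomial is
  m_A(x) = Π_λ (x − λ)^{k_λ}
where k_λ is the size of the *largest* Jordan block for λ (equivalently, the smallest k with (A − λI)^k v = 0 for every generalised eigenvector v of λ).

  λ = 5: largest Jordan block has size 2, contributing (x − 5)^2

So m_A(x) = (x - 5)^2 = x^2 - 10*x + 25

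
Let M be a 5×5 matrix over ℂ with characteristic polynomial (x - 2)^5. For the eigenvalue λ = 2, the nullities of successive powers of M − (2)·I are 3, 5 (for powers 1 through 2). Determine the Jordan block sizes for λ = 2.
Block sizes for λ = 2: [2, 2, 1]

From the dimensions of kernels of powers, the number of Jordan blocks of size at least j is d_j − d_{j−1} where d_j = dim ker(N^j) (with d_0 = 0). Computing the differences gives [3, 2].
The number of blocks of size exactly k is (#blocks of size ≥ k) − (#blocks of size ≥ k + 1), so the partition is: 1 block(s) of size 1, 2 block(s) of size 2.
In nonincreasing order the block sizes are [2, 2, 1].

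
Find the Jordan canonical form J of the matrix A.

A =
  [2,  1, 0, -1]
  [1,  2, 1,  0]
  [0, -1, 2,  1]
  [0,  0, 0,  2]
J_3(2) ⊕ J_1(2)

The characteristic polynomial is
  det(x·I − A) = x^4 - 8*x^3 + 24*x^2 - 32*x + 16 = (x - 2)^4

Eigenvalues and multiplicities (the geometric multiplicity of λ is n − rank(A − λI), which equals the number of Jordan blocks for λ):
  λ = 2: algebraic multiplicity = 4, geometric multiplicity = 2

Determining the block sizes for each eigenvalue:
  λ = 2: with am = 4 and gm = 2, the partition is not yet determined (e.g. several partitions of 4 into 2 parts exist). Let N = A − (2)·I. Computing rank(N^1) = 2, rank(N^2) = 1, rank(N^3) = 0; the number of blocks of size ≥ j is rank(N^{j−1}) − rank(N^j), giving [2, 1, 1]. So we have 1 block(s) of size 3, 1 block(s) of size 1 → block sizes [3, 1]

Assembling the blocks gives a Jordan form
J =
  [2, 1, 0, 0]
  [0, 2, 1, 0]
  [0, 0, 2, 0]
  [0, 0, 0, 2]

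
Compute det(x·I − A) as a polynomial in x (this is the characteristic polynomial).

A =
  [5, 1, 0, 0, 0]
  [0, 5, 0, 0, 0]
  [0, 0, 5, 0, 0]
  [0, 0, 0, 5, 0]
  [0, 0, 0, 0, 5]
x^5 - 25*x^4 + 250*x^3 - 1250*x^2 + 3125*x - 3125

Expanding det(x·I − A) (e.g. by cofactor expansion or by noting that A is similar to its Jordan form J, which has the same characteristic polynomial as A) gives
  χ_A(x) = x^5 - 25*x^4 + 250*x^3 - 1250*x^2 + 3125*x - 3125
which factors as (x - 5)^5. The eigenvalues (with algebraic multiplicities) are λ = 5 with multiplicity 5.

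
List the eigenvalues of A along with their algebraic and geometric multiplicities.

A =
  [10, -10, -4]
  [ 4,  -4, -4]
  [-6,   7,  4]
λ = 2: alg = 2, geom = 1; λ = 6: alg = 1, geom = 1

Step 1 — factor the characteristic polynomial to read off the algebraic multiplicities:
  χ_A(x) = (x - 6)*(x - 2)^2

Step 2 — compute geometric multiplicities via the rank-nullity identity g(λ) = n − rank(A − λI):
  rank(A − (2)·I) = 2, so dim ker(A − (2)·I) = n − 2 = 1
  rank(A − (6)·I) = 2, so dim ker(A − (6)·I) = n − 2 = 1

Summary:
  λ = 2: algebraic multiplicity = 2, geometric multiplicity = 1
  λ = 6: algebraic multiplicity = 1, geometric multiplicity = 1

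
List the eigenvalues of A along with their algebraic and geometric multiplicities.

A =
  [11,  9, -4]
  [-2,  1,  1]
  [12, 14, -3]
λ = 3: alg = 3, geom = 1

Step 1 — factor the characteristic polynomial to read off the algebraic multiplicities:
  χ_A(x) = (x - 3)^3

Step 2 — compute geometric multiplicities via the rank-nullity identity g(λ) = n − rank(A − λI):
  rank(A − (3)·I) = 2, so dim ker(A − (3)·I) = n − 2 = 1

Summary:
  λ = 3: algebraic multiplicity = 3, geometric multiplicity = 1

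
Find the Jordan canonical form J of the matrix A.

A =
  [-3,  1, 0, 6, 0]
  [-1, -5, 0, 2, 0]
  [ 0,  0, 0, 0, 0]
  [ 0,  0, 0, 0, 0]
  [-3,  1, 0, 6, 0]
J_2(-4) ⊕ J_1(0) ⊕ J_1(0) ⊕ J_1(0)

The characteristic polynomial is
  det(x·I − A) = x^5 + 8*x^4 + 16*x^3 = x^3*(x + 4)^2

Eigenvalues and multiplicities (the geometric multiplicity of λ is n − rank(A − λI), which equals the number of Jordan blocks for λ):
  λ = -4: algebraic multiplicity = 2, geometric multiplicity = 1
  λ = 0: algebraic multiplicity = 3, geometric multiplicity = 3

Determining the block sizes for each eigenvalue:
  λ = -4: one block (gm = 1), so the single block has size am = 2 → block sizes [2]
  λ = 0: gm = am = 3, so every block has size 1 → block sizes [1, 1, 1]

Assembling the blocks gives a Jordan form
J =
  [-4,  1, 0, 0, 0]
  [ 0, -4, 0, 0, 0]
  [ 0,  0, 0, 0, 0]
  [ 0,  0, 0, 0, 0]
  [ 0,  0, 0, 0, 0]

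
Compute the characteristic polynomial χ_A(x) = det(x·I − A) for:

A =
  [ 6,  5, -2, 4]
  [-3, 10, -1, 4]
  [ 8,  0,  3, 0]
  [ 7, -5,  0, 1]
x^4 - 20*x^3 + 150*x^2 - 500*x + 625

Expanding det(x·I − A) (e.g. by cofactor expansion or by noting that A is similar to its Jordan form J, which has the same characteristic polynomial as A) gives
  χ_A(x) = x^4 - 20*x^3 + 150*x^2 - 500*x + 625
which factors as (x - 5)^4. The eigenvalues (with algebraic multiplicities) are λ = 5 with multiplicity 4.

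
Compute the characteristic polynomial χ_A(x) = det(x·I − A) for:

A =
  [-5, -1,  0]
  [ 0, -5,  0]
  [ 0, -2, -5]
x^3 + 15*x^2 + 75*x + 125

Expanding det(x·I − A) (e.g. by cofactor expansion or by noting that A is similar to its Jordan form J, which has the same characteristic polynomial as A) gives
  χ_A(x) = x^3 + 15*x^2 + 75*x + 125
which factors as (x + 5)^3. The eigenvalues (with algebraic multiplicities) are λ = -5 with multiplicity 3.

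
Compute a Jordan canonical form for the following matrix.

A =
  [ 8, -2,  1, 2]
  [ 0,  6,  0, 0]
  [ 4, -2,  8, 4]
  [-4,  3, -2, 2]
J_2(6) ⊕ J_2(6)

The characteristic polynomial is
  det(x·I − A) = x^4 - 24*x^3 + 216*x^2 - 864*x + 1296 = (x - 6)^4

Eigenvalues and multiplicities (the geometric multiplicity of λ is n − rank(A − λI), which equals the number of Jordan blocks for λ):
  λ = 6: algebraic multiplicity = 4, geometric multiplicity = 2

Determining the block sizes for each eigenvalue:
  λ = 6: with am = 4 and gm = 2, the partition is not yet determined (e.g. several partitions of 4 into 2 parts exist). Let N = A − (6)·I. Computing rank(N^1) = 2, rank(N^2) = 0; the number of blocks of size ≥ j is rank(N^{j−1}) − rank(N^j), giving [2, 2]. So we have 2 block(s) of size 2 → block sizes [2, 2]

Assembling the blocks gives a Jordan form
J =
  [6, 1, 0, 0]
  [0, 6, 0, 0]
  [0, 0, 6, 1]
  [0, 0, 0, 6]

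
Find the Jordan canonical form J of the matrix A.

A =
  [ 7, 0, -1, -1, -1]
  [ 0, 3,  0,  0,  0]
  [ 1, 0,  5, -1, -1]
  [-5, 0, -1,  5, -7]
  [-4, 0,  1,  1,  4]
J_1(3) ⊕ J_1(3) ⊕ J_2(6) ⊕ J_1(6)

The characteristic polynomial is
  det(x·I − A) = x^5 - 24*x^4 + 225*x^3 - 1026*x^2 + 2268*x - 1944 = (x - 6)^3*(x - 3)^2

Eigenvalues and multiplicities (the geometric multiplicity of λ is n − rank(A − λI), which equals the number of Jordan blocks for λ):
  λ = 3: algebraic multiplicity = 2, geometric multiplicity = 2
  λ = 6: algebraic multiplicity = 3, geometric multiplicity = 2

Determining the block sizes for each eigenvalue:
  λ = 3: gm = am = 2, so every block has size 1 → block sizes [1, 1]
  λ = 6: 2 blocks summing to 3 forces exactly one block of size 2 and the rest size 1 → block sizes [2, 1]

Assembling the blocks gives a Jordan form
J =
  [3, 0, 0, 0, 0]
  [0, 3, 0, 0, 0]
  [0, 0, 6, 1, 0]
  [0, 0, 0, 6, 0]
  [0, 0, 0, 0, 6]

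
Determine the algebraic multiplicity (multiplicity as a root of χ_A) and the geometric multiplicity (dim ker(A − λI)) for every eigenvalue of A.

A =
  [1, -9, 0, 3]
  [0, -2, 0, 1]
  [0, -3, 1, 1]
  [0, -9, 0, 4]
λ = 1: alg = 4, geom = 3

Step 1 — factor the characteristic polynomial to read off the algebraic multiplicities:
  χ_A(x) = (x - 1)^4

Step 2 — compute geometric multiplicities via the rank-nullity identity g(λ) = n − rank(A − λI):
  rank(A − (1)·I) = 1, so dim ker(A − (1)·I) = n − 1 = 3

Summary:
  λ = 1: algebraic multiplicity = 4, geometric multiplicity = 3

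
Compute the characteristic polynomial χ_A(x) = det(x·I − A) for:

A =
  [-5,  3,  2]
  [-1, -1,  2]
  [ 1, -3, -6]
x^3 + 12*x^2 + 48*x + 64

Expanding det(x·I − A) (e.g. by cofactor expansion or by noting that A is similar to its Jordan form J, which has the same characteristic polynomial as A) gives
  χ_A(x) = x^3 + 12*x^2 + 48*x + 64
which factors as (x + 4)^3. The eigenvalues (with algebraic multiplicities) are λ = -4 with multiplicity 3.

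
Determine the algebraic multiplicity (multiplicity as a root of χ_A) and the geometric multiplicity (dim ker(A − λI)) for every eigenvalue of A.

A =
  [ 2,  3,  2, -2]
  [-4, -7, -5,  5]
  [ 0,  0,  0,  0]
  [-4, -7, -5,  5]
λ = 0: alg = 4, geom = 2

Step 1 — factor the characteristic polynomial to read off the algebraic multiplicities:
  χ_A(x) = x^4

Step 2 — compute geometric multiplicities via the rank-nullity identity g(λ) = n − rank(A − λI):
  rank(A − (0)·I) = 2, so dim ker(A − (0)·I) = n − 2 = 2

Summary:
  λ = 0: algebraic multiplicity = 4, geometric multiplicity = 2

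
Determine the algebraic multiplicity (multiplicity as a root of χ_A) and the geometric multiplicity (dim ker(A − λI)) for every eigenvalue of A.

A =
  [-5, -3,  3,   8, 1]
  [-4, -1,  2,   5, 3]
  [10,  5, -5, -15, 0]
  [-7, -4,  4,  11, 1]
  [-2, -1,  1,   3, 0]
λ = 0: alg = 5, geom = 2

Step 1 — factor the characteristic polynomial to read off the algebraic multiplicities:
  χ_A(x) = x^5

Step 2 — compute geometric multiplicities via the rank-nullity identity g(λ) = n − rank(A − λI):
  rank(A − (0)·I) = 3, so dim ker(A − (0)·I) = n − 3 = 2

Summary:
  λ = 0: algebraic multiplicity = 5, geometric multiplicity = 2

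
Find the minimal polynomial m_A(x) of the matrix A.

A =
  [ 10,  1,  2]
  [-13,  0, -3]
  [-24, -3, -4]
x^3 - 6*x^2 + 12*x - 8

The characteristic polynomial is χ_A(x) = (x - 2)^3, so the eigenvalues are known. The minimal polynomial is
  m_A(x) = Π_λ (x − λ)^{k_λ}
where k_λ is the size of the *largest* Jordan block for λ (equivalently, the smallest k with (A − λI)^k v = 0 for every generalised eigenvector v of λ).

  λ = 2: largest Jordan block has size 3, contributing (x − 2)^3

So m_A(x) = (x - 2)^3 = x^3 - 6*x^2 + 12*x - 8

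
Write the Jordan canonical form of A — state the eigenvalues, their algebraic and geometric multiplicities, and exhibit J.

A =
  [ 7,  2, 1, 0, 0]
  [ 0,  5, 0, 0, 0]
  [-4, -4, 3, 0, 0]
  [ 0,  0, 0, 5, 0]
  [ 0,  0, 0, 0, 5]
J_2(5) ⊕ J_1(5) ⊕ J_1(5) ⊕ J_1(5)

The characteristic polynomial is
  det(x·I − A) = x^5 - 25*x^4 + 250*x^3 - 1250*x^2 + 3125*x - 3125 = (x - 5)^5

Eigenvalues and multiplicities (the geometric multiplicity of λ is n − rank(A − λI), which equals the number of Jordan blocks for λ):
  λ = 5: algebraic multiplicity = 5, geometric multiplicity = 4

Determining the block sizes for each eigenvalue:
  λ = 5: 4 blocks summing to 5 forces exactly one block of size 2 and the rest size 1 → block sizes [2, 1, 1, 1]

Assembling the blocks gives a Jordan form
J =
  [5, 1, 0, 0, 0]
  [0, 5, 0, 0, 0]
  [0, 0, 5, 0, 0]
  [0, 0, 0, 5, 0]
  [0, 0, 0, 0, 5]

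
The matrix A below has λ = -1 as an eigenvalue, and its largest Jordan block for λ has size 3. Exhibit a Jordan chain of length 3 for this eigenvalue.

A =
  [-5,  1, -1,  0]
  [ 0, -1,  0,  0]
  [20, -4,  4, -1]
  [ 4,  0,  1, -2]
A Jordan chain for λ = -1 of length 3:
v_1 = (-4, 0, 16, 0)ᵀ
v_2 = (-4, 0, 20, 4)ᵀ
v_3 = (1, 0, 0, 0)ᵀ

Let N = A − (-1)·I. We want v_3 with N^3 v_3 = 0 but N^2 v_3 ≠ 0; then v_{j-1} := N · v_j for j = 3, …, 2.

Pick v_3 = (1, 0, 0, 0)ᵀ.
Then v_2 = N · v_3 = (-4, 0, 20, 4)ᵀ.
Then v_1 = N · v_2 = (-4, 0, 16, 0)ᵀ.

Sanity check: (A − (-1)·I) v_1 = (0, 0, 0, 0)ᵀ = 0. ✓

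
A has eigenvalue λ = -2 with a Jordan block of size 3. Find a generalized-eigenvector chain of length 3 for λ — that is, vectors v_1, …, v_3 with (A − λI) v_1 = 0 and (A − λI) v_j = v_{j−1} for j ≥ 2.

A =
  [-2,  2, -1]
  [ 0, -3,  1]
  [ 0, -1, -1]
A Jordan chain for λ = -2 of length 3:
v_1 = (-1, 0, 0)ᵀ
v_2 = (2, -1, -1)ᵀ
v_3 = (0, 1, 0)ᵀ

Let N = A − (-2)·I. We want v_3 with N^3 v_3 = 0 but N^2 v_3 ≠ 0; then v_{j-1} := N · v_j for j = 3, …, 2.

Pick v_3 = (0, 1, 0)ᵀ.
Then v_2 = N · v_3 = (2, -1, -1)ᵀ.
Then v_1 = N · v_2 = (-1, 0, 0)ᵀ.

Sanity check: (A − (-2)·I) v_1 = (0, 0, 0)ᵀ = 0. ✓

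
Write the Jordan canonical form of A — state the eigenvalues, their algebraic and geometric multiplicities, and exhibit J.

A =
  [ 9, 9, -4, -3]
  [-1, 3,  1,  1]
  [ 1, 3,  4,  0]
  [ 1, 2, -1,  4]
J_2(5) ⊕ J_2(5)

The characteristic polynomial is
  det(x·I − A) = x^4 - 20*x^3 + 150*x^2 - 500*x + 625 = (x - 5)^4

Eigenvalues and multiplicities (the geometric multiplicity of λ is n − rank(A − λI), which equals the number of Jordan blocks for λ):
  λ = 5: algebraic multiplicity = 4, geometric multiplicity = 2

Determining the block sizes for each eigenvalue:
  λ = 5: with am = 4 and gm = 2, the partition is not yet determined (e.g. several partitions of 4 into 2 parts exist). Let N = A − (5)·I. Computing rank(N^1) = 2, rank(N^2) = 0; the number of blocks of size ≥ j is rank(N^{j−1}) − rank(N^j), giving [2, 2]. So we have 2 block(s) of size 2 → block sizes [2, 2]

Assembling the blocks gives a Jordan form
J =
  [5, 1, 0, 0]
  [0, 5, 0, 0]
  [0, 0, 5, 1]
  [0, 0, 0, 5]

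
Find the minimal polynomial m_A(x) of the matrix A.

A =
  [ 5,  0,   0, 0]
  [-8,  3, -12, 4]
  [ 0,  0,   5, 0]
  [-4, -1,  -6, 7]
x^2 - 10*x + 25

The characteristic polynomial is χ_A(x) = (x - 5)^4, so the eigenvalues are known. The minimal polynomial is
  m_A(x) = Π_λ (x − λ)^{k_λ}
where k_λ is the size of the *largest* Jordan block for λ (equivalently, the smallest k with (A − λI)^k v = 0 for every generalised eigenvector v of λ).

  λ = 5: largest Jordan block has size 2, contributing (x − 5)^2

So m_A(x) = (x - 5)^2 = x^2 - 10*x + 25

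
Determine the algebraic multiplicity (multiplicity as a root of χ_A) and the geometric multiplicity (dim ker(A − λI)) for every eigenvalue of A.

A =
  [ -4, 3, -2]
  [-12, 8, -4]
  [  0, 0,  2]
λ = 2: alg = 3, geom = 2

Step 1 — factor the characteristic polynomial to read off the algebraic multiplicities:
  χ_A(x) = (x - 2)^3

Step 2 — compute geometric multiplicities via the rank-nullity identity g(λ) = n − rank(A − λI):
  rank(A − (2)·I) = 1, so dim ker(A − (2)·I) = n − 1 = 2

Summary:
  λ = 2: algebraic multiplicity = 3, geometric multiplicity = 2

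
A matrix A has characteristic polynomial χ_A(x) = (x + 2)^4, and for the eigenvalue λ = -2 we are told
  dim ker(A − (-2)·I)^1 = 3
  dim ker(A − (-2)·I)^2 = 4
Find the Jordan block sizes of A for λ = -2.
Block sizes for λ = -2: [2, 1, 1]

From the dimensions of kernels of powers, the number of Jordan blocks of size at least j is d_j − d_{j−1} where d_j = dim ker(N^j) (with d_0 = 0). Computing the differences gives [3, 1].
The number of blocks of size exactly k is (#blocks of size ≥ k) − (#blocks of size ≥ k + 1), so the partition is: 2 block(s) of size 1, 1 block(s) of size 2.
In nonincreasing order the block sizes are [2, 1, 1].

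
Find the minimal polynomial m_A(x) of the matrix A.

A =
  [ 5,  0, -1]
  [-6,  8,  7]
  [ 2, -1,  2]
x^3 - 15*x^2 + 75*x - 125

The characteristic polynomial is χ_A(x) = (x - 5)^3, so the eigenvalues are known. The minimal polynomial is
  m_A(x) = Π_λ (x − λ)^{k_λ}
where k_λ is the size of the *largest* Jordan block for λ (equivalently, the smallest k with (A − λI)^k v = 0 for every generalised eigenvector v of λ).

  λ = 5: largest Jordan block has size 3, contributing (x − 5)^3

So m_A(x) = (x - 5)^3 = x^3 - 15*x^2 + 75*x - 125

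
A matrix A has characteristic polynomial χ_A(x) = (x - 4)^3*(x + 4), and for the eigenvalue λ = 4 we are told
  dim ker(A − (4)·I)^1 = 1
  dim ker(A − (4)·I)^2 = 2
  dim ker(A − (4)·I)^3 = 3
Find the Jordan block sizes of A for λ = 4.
Block sizes for λ = 4: [3]

From the dimensions of kernels of powers, the number of Jordan blocks of size at least j is d_j − d_{j−1} where d_j = dim ker(N^j) (with d_0 = 0). Computing the differences gives [1, 1, 1].
The number of blocks of size exactly k is (#blocks of size ≥ k) − (#blocks of size ≥ k + 1), so the partition is: 1 block(s) of size 3.
In nonincreasing order the block sizes are [3].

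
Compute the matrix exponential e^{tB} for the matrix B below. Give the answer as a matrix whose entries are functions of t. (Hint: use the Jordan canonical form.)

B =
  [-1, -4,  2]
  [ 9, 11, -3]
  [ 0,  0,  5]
e^{tB} =
  [-6*t*exp(5*t) + exp(5*t), -4*t*exp(5*t), 2*t*exp(5*t)]
  [9*t*exp(5*t), 6*t*exp(5*t) + exp(5*t), -3*t*exp(5*t)]
  [0, 0, exp(5*t)]

Strategy: write B = P · J · P⁻¹ where J is a Jordan canonical form, so e^{tB} = P · e^{tJ} · P⁻¹, and e^{tJ} can be computed block-by-block.

B has Jordan form
J =
  [5, 1, 0]
  [0, 5, 0]
  [0, 0, 5]
(up to reordering of blocks).

Per-block formulas:
  For a 1×1 block at λ = 5: exp(t · [5]) = [e^(5t)].
  For a 2×2 Jordan block J_2(5): exp(t · J_2(5)) = e^(5t)·(I + t·N), where N is the 2×2 nilpotent shift.

After assembling e^{tJ} and conjugating by P, we get:

e^{tB} =
  [-6*t*exp(5*t) + exp(5*t), -4*t*exp(5*t), 2*t*exp(5*t)]
  [9*t*exp(5*t), 6*t*exp(5*t) + exp(5*t), -3*t*exp(5*t)]
  [0, 0, exp(5*t)]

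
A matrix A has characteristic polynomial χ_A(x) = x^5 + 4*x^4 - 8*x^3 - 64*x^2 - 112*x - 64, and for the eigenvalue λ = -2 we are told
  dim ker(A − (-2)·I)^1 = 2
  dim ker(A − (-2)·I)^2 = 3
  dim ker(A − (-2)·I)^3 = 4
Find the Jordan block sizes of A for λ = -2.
Block sizes for λ = -2: [3, 1]

From the dimensions of kernels of powers, the number of Jordan blocks of size at least j is d_j − d_{j−1} where d_j = dim ker(N^j) (with d_0 = 0). Computing the differences gives [2, 1, 1].
The number of blocks of size exactly k is (#blocks of size ≥ k) − (#blocks of size ≥ k + 1), so the partition is: 1 block(s) of size 1, 1 block(s) of size 3.
In nonincreasing order the block sizes are [3, 1].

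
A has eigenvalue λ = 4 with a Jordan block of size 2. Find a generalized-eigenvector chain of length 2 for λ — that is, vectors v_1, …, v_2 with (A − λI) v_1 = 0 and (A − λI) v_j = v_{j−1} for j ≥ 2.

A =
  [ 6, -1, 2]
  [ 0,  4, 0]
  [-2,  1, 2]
A Jordan chain for λ = 4 of length 2:
v_1 = (2, 0, -2)ᵀ
v_2 = (1, 0, 0)ᵀ

Let N = A − (4)·I. We want v_2 with N^2 v_2 = 0 but N^1 v_2 ≠ 0; then v_{j-1} := N · v_j for j = 2, …, 2.

Pick v_2 = (1, 0, 0)ᵀ.
Then v_1 = N · v_2 = (2, 0, -2)ᵀ.

Sanity check: (A − (4)·I) v_1 = (0, 0, 0)ᵀ = 0. ✓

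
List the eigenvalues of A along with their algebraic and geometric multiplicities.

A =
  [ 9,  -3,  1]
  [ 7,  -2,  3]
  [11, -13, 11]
λ = 6: alg = 3, geom = 1

Step 1 — factor the characteristic polynomial to read off the algebraic multiplicities:
  χ_A(x) = (x - 6)^3

Step 2 — compute geometric multiplicities via the rank-nullity identity g(λ) = n − rank(A − λI):
  rank(A − (6)·I) = 2, so dim ker(A − (6)·I) = n − 2 = 1

Summary:
  λ = 6: algebraic multiplicity = 3, geometric multiplicity = 1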